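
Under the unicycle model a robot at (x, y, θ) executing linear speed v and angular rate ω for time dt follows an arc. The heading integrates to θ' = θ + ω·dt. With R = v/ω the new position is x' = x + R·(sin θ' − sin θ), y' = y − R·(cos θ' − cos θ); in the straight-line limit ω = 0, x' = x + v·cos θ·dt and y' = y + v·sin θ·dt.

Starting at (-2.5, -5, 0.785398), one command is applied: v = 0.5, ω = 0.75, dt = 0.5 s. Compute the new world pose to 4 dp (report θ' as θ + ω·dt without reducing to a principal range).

θ' = 0.7854 + 0.75·0.5 = 1.1604
R = v/ω = 0.5/0.75 = 0.6667
x' = -2.5 + 0.6667·(sin 1.1604 − sin 0.7854) = -2.3601
y' = -5 − 0.6667·(cos 1.1604 − cos 0.7854) = -4.7946

(-2.3601, -4.7946, 1.1604)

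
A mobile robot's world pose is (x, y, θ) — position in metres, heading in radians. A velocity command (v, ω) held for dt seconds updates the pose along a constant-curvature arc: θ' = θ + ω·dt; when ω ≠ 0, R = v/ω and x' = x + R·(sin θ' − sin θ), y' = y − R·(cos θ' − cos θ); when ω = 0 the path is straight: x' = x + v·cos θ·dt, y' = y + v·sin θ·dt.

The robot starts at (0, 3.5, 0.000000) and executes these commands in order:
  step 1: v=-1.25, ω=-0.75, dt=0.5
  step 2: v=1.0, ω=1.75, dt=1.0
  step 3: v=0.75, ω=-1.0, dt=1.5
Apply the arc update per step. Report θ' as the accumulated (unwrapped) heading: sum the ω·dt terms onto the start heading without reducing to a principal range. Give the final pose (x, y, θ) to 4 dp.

step 1: θ'=-0.3750 (R=1.6667) → pose (-0.6105, 3.6158, -0.3750)
step 2: θ'=1.3750 (R=0.5714) → pose (0.1594, 4.0364, 1.3750)
step 3: θ'=-0.1250 (R=-0.7500) → pose (0.9885, 4.6346, -0.1250)

(0.9885, 4.6346, -0.1250)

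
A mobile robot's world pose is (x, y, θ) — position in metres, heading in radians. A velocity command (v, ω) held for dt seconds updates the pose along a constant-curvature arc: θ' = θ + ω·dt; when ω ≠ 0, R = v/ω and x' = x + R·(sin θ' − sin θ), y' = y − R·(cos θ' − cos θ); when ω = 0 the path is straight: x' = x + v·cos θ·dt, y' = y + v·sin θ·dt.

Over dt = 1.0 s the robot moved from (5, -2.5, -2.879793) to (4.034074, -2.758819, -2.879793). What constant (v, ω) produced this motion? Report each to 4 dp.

v = 1.0000, ω = 0.0000

Δθ = -2.879793 − -2.879793 = 0.000000
ω = Δθ/dt = 0.000000/1.0 = 0.0000
ω = 0 → v = (Δx·cos θ + Δy·sin θ)/dt = 1.0000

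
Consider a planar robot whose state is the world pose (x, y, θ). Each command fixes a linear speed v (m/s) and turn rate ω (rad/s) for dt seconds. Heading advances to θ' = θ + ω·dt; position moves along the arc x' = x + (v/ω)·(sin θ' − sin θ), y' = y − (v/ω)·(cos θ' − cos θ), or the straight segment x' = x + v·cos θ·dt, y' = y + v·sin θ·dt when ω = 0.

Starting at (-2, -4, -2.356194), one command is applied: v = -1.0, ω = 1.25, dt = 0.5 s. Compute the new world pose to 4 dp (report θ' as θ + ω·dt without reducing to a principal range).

θ' = -2.3562 + 1.25·0.5 = -1.7312
R = v/ω = -1.0/1.25 = -0.8000
x' = -2 + -0.8000·(sin -1.7312 − sin -2.3562) = -1.7760
y' = -4 − -0.8000·(cos -1.7312 − cos -2.3562) = -3.5621

(-1.7760, -3.5621, -1.7312)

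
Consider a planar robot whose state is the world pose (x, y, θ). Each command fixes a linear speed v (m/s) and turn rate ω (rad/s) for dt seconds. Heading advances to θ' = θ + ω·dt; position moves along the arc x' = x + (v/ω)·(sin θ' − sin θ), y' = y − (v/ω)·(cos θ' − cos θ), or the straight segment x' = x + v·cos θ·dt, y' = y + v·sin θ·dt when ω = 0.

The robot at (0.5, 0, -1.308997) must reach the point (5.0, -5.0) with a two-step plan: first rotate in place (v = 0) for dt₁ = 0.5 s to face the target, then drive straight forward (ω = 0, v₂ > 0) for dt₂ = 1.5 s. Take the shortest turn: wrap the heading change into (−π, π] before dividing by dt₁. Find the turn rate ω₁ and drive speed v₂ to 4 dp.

ω₁ = 0.9420, v₂ = 4.4845

heading to target = atan2(-5−0, 5−0.5) = -0.8380
Δθ = wrap(-0.8380 − -1.3090) = 0.4710; ω₁ = Δθ/dt₁ = 0.9420
distance = √((5−0.5)² + (-5−0)²) = 6.7268; v₂ = distance/dt₂ = 4.4845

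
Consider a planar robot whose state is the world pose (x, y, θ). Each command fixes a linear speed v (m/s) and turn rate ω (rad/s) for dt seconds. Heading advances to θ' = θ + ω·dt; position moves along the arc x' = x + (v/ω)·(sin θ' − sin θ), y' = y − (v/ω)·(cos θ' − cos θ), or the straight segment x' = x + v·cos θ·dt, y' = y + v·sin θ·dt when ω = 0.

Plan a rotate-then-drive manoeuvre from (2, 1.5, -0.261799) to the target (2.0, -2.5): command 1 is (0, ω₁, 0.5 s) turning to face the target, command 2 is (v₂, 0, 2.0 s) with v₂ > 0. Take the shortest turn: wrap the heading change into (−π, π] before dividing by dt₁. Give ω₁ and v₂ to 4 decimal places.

ω₁ = -2.6180, v₂ = 2.0000

heading to target = atan2(-2.5−1.5, 2−2) = -1.5708
Δθ = wrap(-1.5708 − -0.2618) = -1.3090; ω₁ = Δθ/dt₁ = -2.6180
distance = √((2−2)² + (-2.5−1.5)²) = 4.0000; v₂ = distance/dt₂ = 2.0000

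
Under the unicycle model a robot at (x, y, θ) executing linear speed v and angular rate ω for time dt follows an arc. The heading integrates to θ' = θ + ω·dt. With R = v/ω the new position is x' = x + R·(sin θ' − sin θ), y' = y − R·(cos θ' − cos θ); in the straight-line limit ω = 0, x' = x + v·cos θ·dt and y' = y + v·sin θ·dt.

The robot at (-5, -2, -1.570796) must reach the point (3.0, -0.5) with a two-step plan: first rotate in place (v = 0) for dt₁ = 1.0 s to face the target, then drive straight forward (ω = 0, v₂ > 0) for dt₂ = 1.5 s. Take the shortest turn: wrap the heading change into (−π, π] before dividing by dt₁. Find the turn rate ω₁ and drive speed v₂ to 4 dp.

ω₁ = 1.7561, v₂ = 5.4263

heading to target = atan2(-0.5−-2, 3−-5) = 0.1853
Δθ = wrap(0.1853 − -1.5708) = 1.7561; ω₁ = Δθ/dt₁ = 1.7561
distance = √((3−-5)² + (-0.5−-2)²) = 8.1394; v₂ = distance/dt₂ = 5.4263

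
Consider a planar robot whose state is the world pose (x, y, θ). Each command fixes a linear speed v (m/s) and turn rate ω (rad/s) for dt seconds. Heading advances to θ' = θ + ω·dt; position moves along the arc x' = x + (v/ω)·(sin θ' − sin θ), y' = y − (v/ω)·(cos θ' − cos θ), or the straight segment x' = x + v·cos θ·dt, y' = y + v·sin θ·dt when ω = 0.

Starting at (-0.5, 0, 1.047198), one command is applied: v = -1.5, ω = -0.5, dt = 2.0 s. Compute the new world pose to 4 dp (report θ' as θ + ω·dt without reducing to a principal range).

θ' = 1.0472 + -0.5·2.0 = 0.0472
R = v/ω = -1.5/-0.5 = 3.0000
x' = -0.5 + 3.0000·(sin 0.0472 − sin 1.0472) = -2.9565
y' = 0 − 3.0000·(cos 0.0472 − cos 1.0472) = -1.4967

(-2.9565, -1.4967, 0.0472)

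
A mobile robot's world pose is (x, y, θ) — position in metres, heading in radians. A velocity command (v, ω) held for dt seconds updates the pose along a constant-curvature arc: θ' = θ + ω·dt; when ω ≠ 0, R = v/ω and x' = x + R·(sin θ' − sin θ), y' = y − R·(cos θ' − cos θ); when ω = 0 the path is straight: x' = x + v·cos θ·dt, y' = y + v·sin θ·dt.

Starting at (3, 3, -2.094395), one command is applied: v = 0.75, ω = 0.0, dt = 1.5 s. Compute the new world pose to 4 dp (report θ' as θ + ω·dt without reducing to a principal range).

(2.4375, 2.0257, -2.0944)

θ' = -2.0944 + 0.0·1.5 = -2.0944
ω = 0 → straight: x' = 3 + 0.75·cos(-2.0944)·1.5 = 2.4375
y' = 3 + 0.75·sin(-2.0944)·1.5 = 2.0257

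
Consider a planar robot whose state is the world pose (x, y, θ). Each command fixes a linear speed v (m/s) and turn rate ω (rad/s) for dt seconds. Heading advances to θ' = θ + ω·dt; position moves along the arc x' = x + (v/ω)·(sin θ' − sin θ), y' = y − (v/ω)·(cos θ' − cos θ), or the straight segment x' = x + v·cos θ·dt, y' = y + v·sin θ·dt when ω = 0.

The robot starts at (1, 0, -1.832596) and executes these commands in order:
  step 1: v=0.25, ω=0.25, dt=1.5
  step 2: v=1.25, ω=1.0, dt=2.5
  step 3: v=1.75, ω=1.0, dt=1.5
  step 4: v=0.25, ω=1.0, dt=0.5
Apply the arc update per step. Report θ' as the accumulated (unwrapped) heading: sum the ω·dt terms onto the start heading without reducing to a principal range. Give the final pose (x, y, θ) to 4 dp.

step 1: θ'=-1.4576 (R=1.0000) → pose (0.9723, -0.3718, -1.4576)
step 2: θ'=1.0424 (R=1.2500) → pose (3.2938, -0.8608, 1.0424)
step 3: θ'=2.5424 (R=1.7500) → pose (2.7695, 1.4666, 2.5424)
step 4: θ'=3.0424 (R=0.2500) → pose (2.6532, 1.5090, 3.0424)

(2.6532, 1.5090, 3.0424)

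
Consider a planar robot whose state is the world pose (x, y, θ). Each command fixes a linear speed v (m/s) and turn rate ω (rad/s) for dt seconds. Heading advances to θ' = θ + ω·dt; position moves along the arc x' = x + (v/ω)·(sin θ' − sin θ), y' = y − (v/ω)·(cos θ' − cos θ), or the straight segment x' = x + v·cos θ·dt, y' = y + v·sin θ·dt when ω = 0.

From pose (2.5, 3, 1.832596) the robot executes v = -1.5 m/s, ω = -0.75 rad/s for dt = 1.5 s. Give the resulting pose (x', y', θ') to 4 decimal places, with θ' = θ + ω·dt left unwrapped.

θ' = 1.8326 + -0.75·1.5 = 0.7076
R = v/ω = -1.5/-0.75 = 2.0000
x' = 2.5 + 2.0000·(sin 0.7076 − sin 1.8326) = 1.8682
y' = 3 − 2.0000·(cos 0.7076 − cos 1.8326) = 0.9625

(1.8682, 0.9625, 0.7076)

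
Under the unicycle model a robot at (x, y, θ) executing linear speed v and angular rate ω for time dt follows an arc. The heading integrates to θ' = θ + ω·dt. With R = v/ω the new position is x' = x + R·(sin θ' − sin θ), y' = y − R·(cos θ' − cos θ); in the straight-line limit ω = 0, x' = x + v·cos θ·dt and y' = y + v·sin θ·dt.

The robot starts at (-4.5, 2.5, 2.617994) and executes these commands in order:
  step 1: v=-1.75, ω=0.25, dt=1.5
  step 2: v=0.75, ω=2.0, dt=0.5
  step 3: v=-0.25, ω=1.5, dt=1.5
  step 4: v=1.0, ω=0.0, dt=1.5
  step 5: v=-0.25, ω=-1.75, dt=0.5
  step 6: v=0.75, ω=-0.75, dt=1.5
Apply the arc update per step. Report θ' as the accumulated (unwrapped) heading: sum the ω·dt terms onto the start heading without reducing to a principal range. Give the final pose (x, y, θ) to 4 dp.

step 1: θ'=2.9930 (R=-7.0000) → pose (-2.0364, 1.6393, 2.9930)
step 2: θ'=3.9930 (R=0.3750) → pose (-2.3740, 1.5156, 3.9930)
step 3: θ'=6.2430 (R=-0.1667) → pose (-2.4926, 1.7919, 6.2430)
step 4: θ'=6.2430 (straight) → pose (-0.9938, 1.7316, 6.2430)
step 5: θ'=5.3680 (R=0.1429) → pose (-1.1013, 1.7873, 5.3680)
step 6: θ'=4.2430 (R=-1.0000) → pose (-1.0022, 0.7253, 4.2430)

(-1.0022, 0.7253, 4.2430)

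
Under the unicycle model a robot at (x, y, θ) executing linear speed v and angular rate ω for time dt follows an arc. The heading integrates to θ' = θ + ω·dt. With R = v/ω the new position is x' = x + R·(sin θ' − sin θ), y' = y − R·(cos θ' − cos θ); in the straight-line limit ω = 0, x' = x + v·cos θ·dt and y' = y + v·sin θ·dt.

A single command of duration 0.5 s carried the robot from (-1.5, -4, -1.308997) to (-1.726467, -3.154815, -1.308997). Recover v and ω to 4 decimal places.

v = -1.7500, ω = 0.0000

Δθ = -1.308997 − -1.308997 = 0.000000
ω = Δθ/dt = 0.000000/0.5 = 0.0000
ω = 0 → v = (Δx·cos θ + Δy·sin θ)/dt = -1.7500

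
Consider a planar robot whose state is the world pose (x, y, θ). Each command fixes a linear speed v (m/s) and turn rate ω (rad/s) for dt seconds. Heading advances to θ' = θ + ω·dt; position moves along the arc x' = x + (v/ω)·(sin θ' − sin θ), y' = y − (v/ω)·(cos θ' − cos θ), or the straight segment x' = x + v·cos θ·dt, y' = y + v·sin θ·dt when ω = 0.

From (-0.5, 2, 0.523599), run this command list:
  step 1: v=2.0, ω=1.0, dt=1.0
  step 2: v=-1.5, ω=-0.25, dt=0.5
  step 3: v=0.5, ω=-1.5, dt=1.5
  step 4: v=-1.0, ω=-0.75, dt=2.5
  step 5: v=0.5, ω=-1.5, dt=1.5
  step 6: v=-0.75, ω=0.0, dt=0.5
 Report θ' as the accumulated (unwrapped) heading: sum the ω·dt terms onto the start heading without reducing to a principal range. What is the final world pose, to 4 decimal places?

step 1: θ'=1.5236 (R=2.0000) → pose (0.4978, 3.6377, 1.5236)
step 2: θ'=1.3986 (R=6.0000) → pose (0.4157, 2.8927, 1.3986)
step 3: θ'=-0.8514 (R=-0.3333) → pose (0.9949, 3.0552, -0.8514)
step 4: θ'=-2.7264 (R=1.3333) → pose (1.4600, 5.1538, -2.7264)
step 5: θ'=-4.9764 (R=-0.3333) → pose (1.0037, 5.5458, -4.9764)
step 6: θ'=-4.9764 (straight) → pose (0.9059, 5.1838, -4.9764)

(0.9059, 5.1838, -4.9764)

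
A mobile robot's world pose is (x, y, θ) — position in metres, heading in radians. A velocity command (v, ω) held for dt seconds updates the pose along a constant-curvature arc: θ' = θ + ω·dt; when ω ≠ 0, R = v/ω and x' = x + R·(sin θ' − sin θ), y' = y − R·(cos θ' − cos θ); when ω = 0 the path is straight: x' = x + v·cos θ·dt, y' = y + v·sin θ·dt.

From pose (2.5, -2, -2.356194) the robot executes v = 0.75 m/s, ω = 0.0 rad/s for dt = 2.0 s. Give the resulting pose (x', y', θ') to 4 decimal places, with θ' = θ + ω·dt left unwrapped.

θ' = -2.3562 + 0.0·2.0 = -2.3562
ω = 0 → straight: x' = 2.5 + 0.75·cos(-2.3562)·2.0 = 1.4393
y' = -2 + 0.75·sin(-2.3562)·2.0 = -3.0607

(1.4393, -3.0607, -2.3562)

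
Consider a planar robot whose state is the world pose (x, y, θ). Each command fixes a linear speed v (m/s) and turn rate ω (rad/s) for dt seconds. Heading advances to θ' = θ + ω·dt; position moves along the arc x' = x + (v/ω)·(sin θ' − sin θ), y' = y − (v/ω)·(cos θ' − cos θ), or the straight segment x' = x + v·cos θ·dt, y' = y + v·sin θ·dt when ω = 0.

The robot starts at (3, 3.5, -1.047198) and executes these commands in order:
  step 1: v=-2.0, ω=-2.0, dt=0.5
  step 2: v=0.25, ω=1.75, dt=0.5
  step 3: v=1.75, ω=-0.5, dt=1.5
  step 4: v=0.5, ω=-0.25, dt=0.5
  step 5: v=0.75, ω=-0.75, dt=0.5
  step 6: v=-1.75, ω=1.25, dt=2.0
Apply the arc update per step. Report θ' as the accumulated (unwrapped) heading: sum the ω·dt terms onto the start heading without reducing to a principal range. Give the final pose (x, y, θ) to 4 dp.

(1.6716, 3.7009, 0.0778)

step 1: θ'=-2.0472 (R=1.0000) → pose (2.9774, 4.4586, -2.0472)
step 2: θ'=-1.1722 (R=0.1429) → pose (2.9727, 4.3376, -1.1722)
step 3: θ'=-1.9222 (R=-3.5000) → pose (3.0332, 1.7744, -1.9222)
step 4: θ'=-2.0472 (R=-2.0000) → pose (2.9327, 1.5457, -2.0472)
step 5: θ'=-2.4222 (R=-1.0000) → pose (2.7030, 1.2521, -2.4222)
step 6: θ'=0.0778 (R=-1.4000) → pose (1.6716, 3.7009, 0.0778)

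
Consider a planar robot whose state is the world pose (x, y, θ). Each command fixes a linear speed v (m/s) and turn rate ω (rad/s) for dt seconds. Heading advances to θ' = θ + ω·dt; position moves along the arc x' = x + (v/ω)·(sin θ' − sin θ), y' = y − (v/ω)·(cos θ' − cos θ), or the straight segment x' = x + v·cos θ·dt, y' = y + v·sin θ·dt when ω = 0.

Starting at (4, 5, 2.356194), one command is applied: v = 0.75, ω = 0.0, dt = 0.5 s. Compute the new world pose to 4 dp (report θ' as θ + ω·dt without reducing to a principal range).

θ' = 2.3562 + 0.0·0.5 = 2.3562
ω = 0 → straight: x' = 4 + 0.75·cos(2.3562)·0.5 = 3.7348
y' = 5 + 0.75·sin(2.3562)·0.5 = 5.2652

(3.7348, 5.2652, 2.3562)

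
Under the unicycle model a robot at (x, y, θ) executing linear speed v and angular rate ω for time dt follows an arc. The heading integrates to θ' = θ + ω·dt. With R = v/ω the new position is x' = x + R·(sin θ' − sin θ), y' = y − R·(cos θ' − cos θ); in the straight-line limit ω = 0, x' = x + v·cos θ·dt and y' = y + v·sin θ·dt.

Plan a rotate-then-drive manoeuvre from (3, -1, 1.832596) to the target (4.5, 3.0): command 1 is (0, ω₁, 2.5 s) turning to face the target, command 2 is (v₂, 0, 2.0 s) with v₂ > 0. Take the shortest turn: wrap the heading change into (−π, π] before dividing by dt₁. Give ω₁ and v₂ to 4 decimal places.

ω₁ = -0.2482, v₂ = 2.1360

heading to target = atan2(3−-1, 4.5−3) = 1.2120
Δθ = wrap(1.2120 − 1.8326) = -0.6206; ω₁ = Δθ/dt₁ = -0.2482
distance = √((4.5−3)² + (3−-1)²) = 4.2720; v₂ = distance/dt₂ = 2.1360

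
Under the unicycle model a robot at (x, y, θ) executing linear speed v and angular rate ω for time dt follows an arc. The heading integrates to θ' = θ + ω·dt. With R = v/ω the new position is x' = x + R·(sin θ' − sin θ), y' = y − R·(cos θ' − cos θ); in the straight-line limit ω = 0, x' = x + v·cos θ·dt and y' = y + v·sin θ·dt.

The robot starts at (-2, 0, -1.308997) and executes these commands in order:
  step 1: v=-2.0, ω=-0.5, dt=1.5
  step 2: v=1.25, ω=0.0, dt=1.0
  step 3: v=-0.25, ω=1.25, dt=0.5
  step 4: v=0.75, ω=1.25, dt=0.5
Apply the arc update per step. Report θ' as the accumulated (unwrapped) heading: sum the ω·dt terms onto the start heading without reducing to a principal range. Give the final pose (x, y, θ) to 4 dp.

step 1: θ'=-2.0590 (R=4.0000) → pose (-1.6690, 2.9114, -2.0590)
step 2: θ'=-2.0590 (straight) → pose (-2.2553, 1.8075, -2.0590)
step 3: θ'=-1.4340 (R=-0.2000) → pose (-2.2338, 1.9285, -1.4340)
step 4: θ'=-0.8090 (R=0.6000) → pose (-2.0736, 1.5962, -0.8090)

(-2.0736, 1.5962, -0.8090)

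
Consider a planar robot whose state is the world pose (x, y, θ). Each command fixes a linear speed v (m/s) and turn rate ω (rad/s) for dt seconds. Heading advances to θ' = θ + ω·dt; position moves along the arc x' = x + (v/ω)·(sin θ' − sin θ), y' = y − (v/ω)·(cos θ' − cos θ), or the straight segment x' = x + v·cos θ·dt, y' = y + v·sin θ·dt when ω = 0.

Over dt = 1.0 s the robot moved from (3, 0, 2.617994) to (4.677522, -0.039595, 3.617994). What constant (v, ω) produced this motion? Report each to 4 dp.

Δθ = 3.617994 − 2.617994 = 1.000000
ω = Δθ/dt = 1.000000/1.0 = 1.0000
R = Δx/(sin θ' − sin θ) = -1.7500
v = R·ω = -1.7500·1.0000 = -1.7500

v = -1.7500, ω = 1.0000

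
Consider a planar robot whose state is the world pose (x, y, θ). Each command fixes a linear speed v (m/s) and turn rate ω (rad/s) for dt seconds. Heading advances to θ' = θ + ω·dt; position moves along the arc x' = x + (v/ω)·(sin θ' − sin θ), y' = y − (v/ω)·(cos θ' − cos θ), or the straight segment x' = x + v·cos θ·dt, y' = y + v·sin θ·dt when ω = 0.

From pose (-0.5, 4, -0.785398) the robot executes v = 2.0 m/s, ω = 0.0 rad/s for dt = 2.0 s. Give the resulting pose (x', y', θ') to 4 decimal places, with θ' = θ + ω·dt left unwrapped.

θ' = -0.7854 + 0.0·2.0 = -0.7854
ω = 0 → straight: x' = -0.5 + 2.0·cos(-0.7854)·2.0 = 2.3284
y' = 4 + 2.0·sin(-0.7854)·2.0 = 1.1716

(2.3284, 1.1716, -0.7854)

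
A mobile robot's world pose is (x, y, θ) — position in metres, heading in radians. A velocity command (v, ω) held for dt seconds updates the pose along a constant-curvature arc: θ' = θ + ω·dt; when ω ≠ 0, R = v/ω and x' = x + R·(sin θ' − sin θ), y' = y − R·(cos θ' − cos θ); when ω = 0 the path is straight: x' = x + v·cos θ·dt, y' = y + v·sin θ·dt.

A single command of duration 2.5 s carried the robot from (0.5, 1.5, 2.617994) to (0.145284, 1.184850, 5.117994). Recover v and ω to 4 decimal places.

v = 0.2500, ω = 1.0000

Δθ = 5.117994 − 2.617994 = 2.500000
ω = Δθ/dt = 2.500000/2.5 = 1.0000
R = Δx/(sin θ' − sin θ) = 0.2500
v = R·ω = 0.2500·1.0000 = 0.2500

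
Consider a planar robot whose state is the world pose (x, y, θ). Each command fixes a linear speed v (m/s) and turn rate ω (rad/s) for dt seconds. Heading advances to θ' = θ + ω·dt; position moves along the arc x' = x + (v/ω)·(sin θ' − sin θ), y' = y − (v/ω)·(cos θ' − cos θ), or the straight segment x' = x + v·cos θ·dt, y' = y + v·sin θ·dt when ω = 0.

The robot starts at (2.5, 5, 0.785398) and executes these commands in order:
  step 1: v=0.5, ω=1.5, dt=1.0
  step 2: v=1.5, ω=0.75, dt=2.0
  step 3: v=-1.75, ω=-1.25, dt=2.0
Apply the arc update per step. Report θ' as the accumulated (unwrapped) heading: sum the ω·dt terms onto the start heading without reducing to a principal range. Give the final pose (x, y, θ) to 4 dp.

(1.9886, 4.2292, 1.2854)

step 1: θ'=2.2854 (R=0.3333) → pose (2.5161, 5.4541, 2.2854)
step 2: θ'=3.7854 (R=2.0000) → pose (-0.1951, 5.7431, 3.7854)
step 3: θ'=1.2854 (R=1.4000) → pose (1.9886, 4.2292, 1.2854)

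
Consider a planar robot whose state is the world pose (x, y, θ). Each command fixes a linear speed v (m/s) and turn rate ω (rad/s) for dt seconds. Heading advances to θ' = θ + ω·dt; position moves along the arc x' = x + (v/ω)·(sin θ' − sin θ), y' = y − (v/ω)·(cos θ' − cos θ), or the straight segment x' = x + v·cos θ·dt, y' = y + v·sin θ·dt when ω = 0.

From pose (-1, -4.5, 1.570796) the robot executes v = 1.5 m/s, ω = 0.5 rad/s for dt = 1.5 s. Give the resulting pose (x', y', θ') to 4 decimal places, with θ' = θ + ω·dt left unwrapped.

θ' = 1.5708 + 0.5·1.5 = 2.3208
R = v/ω = 1.5/0.5 = 3.0000
x' = -1 + 3.0000·(sin 2.3208 − sin 1.5708) = -1.8049
y' = -4.5 − 3.0000·(cos 2.3208 − cos 1.5708) = -2.4551

(-1.8049, -2.4551, 2.3208)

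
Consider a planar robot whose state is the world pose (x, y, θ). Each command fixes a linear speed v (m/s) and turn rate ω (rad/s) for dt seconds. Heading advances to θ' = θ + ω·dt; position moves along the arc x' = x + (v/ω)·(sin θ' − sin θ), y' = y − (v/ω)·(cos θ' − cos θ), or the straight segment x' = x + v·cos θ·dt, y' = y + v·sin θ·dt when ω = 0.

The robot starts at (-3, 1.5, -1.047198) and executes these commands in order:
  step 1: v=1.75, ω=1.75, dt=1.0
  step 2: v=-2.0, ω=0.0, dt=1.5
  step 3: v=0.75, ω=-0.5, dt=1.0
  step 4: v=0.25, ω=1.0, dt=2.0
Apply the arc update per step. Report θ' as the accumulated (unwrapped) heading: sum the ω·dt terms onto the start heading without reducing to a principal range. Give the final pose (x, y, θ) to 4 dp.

(-2.9579, 0.0152, 2.2028)

step 1: θ'=0.7028 (R=1.0000) → pose (-1.4876, 1.2370, 0.7028)
step 2: θ'=0.7028 (straight) → pose (-3.7767, -0.7021, 0.7028)
step 3: θ'=0.2028 (R=-1.5000) → pose (-3.1093, -0.3774, 0.2028)
step 4: θ'=2.2028 (R=0.2500) → pose (-2.9579, 0.0152, 2.2028)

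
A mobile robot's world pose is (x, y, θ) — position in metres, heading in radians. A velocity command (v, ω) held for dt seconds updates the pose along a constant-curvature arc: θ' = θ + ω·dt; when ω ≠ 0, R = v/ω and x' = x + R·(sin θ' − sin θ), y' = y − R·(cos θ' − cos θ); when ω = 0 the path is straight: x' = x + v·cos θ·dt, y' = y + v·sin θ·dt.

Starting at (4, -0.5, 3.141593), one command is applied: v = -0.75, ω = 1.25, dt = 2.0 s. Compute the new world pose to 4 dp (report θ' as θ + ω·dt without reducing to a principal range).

θ' = 3.1416 + 1.25·2.0 = 5.6416
R = v/ω = -0.75/1.25 = -0.6000
x' = 4 + -0.6000·(sin 5.6416 − sin 3.1416) = 4.3591
y' = -0.5 − -0.6000·(cos 5.6416 − cos 3.1416) = 0.5807

(4.3591, 0.5807, 5.6416)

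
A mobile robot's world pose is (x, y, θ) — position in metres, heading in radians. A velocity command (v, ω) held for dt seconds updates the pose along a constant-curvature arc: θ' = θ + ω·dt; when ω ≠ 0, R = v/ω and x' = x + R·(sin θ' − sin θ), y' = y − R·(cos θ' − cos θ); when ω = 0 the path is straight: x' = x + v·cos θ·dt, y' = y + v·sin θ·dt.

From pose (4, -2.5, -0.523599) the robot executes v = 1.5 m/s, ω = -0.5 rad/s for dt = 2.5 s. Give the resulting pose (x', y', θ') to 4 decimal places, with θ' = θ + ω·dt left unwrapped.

θ' = -0.5236 + -0.5·2.5 = -1.7736
R = v/ω = 1.5/-0.5 = -3.0000
x' = 4 + -3.0000·(sin -1.7736 − sin -0.5236) = 5.4385
y' = -2.5 − -3.0000·(cos -1.7736 − cos -0.5236) = -5.7023

(5.4385, -5.7023, -1.7736)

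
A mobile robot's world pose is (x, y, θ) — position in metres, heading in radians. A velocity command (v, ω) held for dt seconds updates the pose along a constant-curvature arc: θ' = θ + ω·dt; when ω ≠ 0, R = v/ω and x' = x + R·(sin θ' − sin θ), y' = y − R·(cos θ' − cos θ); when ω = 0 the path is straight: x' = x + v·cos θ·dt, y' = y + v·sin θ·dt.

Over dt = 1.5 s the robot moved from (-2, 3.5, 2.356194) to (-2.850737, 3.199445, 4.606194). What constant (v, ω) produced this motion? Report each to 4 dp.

Δθ = 4.606194 − 2.356194 = 2.250000
ω = Δθ/dt = 2.250000/1.5 = 1.5000
R = Δx/(sin θ' − sin θ) = 0.5000
v = R·ω = 0.5000·1.5000 = 0.7500

v = 0.7500, ω = 1.5000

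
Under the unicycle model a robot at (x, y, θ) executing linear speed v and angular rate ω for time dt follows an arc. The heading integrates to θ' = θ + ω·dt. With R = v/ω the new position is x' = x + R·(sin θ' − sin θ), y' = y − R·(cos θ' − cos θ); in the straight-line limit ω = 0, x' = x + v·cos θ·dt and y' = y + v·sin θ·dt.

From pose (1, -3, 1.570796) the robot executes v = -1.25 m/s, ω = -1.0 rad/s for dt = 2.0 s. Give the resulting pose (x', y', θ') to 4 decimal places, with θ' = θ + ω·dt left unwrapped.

(-0.7702, -4.1366, -0.4292)

θ' = 1.5708 + -1.0·2.0 = -0.4292
R = v/ω = -1.25/-1.0 = 1.2500
x' = 1 + 1.2500·(sin -0.4292 − sin 1.5708) = -0.7702
y' = -3 − 1.2500·(cos -0.4292 − cos 1.5708) = -4.1366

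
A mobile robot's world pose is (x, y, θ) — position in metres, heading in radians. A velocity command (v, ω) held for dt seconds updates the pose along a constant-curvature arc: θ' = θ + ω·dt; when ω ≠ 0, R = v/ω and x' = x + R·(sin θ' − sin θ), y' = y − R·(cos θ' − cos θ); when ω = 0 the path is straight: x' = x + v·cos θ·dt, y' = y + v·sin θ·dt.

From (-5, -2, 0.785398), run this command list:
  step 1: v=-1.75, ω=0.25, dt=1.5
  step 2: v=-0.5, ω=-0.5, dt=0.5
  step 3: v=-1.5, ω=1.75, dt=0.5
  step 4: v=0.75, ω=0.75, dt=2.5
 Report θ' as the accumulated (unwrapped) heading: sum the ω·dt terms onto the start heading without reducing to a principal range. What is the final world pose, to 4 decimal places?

step 1: θ'=1.1604 (R=-7.0000) → pose (-6.4690, -4.1569, 1.1604)
step 2: θ'=0.9104 (R=1.0000) → pose (-6.5962, -4.3714, 0.9104)
step 3: θ'=1.7854 (R=-0.8571) → pose (-6.7568, -5.0797, 1.7854)
step 4: θ'=3.6604 (R=1.0000) → pose (-8.2297, -4.4243, 3.6604)

(-8.2297, -4.4243, 3.6604)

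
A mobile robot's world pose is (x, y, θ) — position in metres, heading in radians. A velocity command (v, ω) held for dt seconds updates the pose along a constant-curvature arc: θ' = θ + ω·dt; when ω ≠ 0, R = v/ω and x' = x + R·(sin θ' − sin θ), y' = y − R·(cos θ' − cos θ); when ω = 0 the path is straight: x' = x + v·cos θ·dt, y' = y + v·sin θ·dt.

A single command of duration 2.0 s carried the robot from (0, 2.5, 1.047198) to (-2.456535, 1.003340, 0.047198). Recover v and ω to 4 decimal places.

v = -1.5000, ω = -0.5000

Δθ = 0.047198 − 1.047198 = -1.000000
ω = Δθ/dt = -1.000000/2.0 = -0.5000
R = Δx/(sin θ' − sin θ) = 3.0000
v = R·ω = 3.0000·-0.5000 = -1.5000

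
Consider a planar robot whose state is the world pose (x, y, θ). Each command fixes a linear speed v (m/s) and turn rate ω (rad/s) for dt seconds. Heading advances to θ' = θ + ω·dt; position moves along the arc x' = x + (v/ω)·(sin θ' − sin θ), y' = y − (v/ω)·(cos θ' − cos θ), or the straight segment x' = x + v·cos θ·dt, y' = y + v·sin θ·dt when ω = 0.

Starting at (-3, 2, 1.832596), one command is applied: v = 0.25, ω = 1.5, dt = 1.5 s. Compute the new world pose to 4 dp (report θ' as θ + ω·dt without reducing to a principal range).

(-3.2957, 2.0550, 4.0826)

θ' = 1.8326 + 1.5·1.5 = 4.0826
R = v/ω = 0.25/1.5 = 0.1667
x' = -3 + 0.1667·(sin 4.0826 − sin 1.8326) = -3.2957
y' = 2 − 0.1667·(cos 4.0826 − cos 1.8326) = 2.0550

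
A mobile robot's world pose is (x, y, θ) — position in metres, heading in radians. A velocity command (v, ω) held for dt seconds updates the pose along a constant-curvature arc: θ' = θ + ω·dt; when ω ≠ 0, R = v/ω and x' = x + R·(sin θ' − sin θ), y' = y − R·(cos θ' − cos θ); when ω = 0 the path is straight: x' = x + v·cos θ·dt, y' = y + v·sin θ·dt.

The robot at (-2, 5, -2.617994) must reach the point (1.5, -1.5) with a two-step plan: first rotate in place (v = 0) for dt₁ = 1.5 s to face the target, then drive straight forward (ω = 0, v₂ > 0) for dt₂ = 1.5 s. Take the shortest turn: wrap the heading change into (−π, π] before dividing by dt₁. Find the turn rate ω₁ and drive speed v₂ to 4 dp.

ω₁ = 1.0274, v₂ = 4.9216

heading to target = atan2(-1.5−5, 1.5−-2) = -1.0769
Δθ = wrap(-1.0769 − -2.6180) = 1.5411; ω₁ = Δθ/dt₁ = 1.0274
distance = √((1.5−-2)² + (-1.5−5)²) = 7.3824; v₂ = distance/dt₂ = 4.9216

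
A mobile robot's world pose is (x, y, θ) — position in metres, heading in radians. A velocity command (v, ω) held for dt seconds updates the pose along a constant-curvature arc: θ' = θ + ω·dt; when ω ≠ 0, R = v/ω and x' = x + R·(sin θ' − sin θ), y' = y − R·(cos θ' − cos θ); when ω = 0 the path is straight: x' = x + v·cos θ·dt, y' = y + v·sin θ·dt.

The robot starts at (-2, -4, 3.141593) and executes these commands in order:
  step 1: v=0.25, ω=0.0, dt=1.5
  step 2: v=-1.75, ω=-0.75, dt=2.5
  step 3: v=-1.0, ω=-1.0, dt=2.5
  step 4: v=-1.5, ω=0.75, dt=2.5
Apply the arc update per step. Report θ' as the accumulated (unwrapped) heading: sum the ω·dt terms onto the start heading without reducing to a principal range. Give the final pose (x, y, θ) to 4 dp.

step 1: θ'=3.1416 (straight) → pose (-2.3750, -4.0000, 3.1416)
step 2: θ'=1.2666 (R=2.3333) → pose (-0.1488, -7.0322, 1.2666)
step 3: θ'=-1.2334 (R=1.0000) → pose (-2.0465, -7.0637, -1.2334)
step 4: θ'=0.6416 (R=-2.0000) → pose (-5.1307, -6.1235, 0.6416)

(-5.1307, -6.1235, 0.6416)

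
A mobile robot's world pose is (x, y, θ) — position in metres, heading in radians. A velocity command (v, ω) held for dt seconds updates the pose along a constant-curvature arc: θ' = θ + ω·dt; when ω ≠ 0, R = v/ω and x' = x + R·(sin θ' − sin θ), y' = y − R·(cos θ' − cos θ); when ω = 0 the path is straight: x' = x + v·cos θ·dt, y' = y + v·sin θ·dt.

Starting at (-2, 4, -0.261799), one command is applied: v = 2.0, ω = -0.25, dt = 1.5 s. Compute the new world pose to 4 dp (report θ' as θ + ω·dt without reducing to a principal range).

(0.6864, 2.7046, -0.6368)

θ' = -0.2618 + -0.25·1.5 = -0.6368
R = v/ω = 2.0/-0.25 = -8.0000
x' = -2 + -8.0000·(sin -0.6368 − sin -0.2618) = 0.6864
y' = 4 − -8.0000·(cos -0.6368 − cos -0.2618) = 2.7046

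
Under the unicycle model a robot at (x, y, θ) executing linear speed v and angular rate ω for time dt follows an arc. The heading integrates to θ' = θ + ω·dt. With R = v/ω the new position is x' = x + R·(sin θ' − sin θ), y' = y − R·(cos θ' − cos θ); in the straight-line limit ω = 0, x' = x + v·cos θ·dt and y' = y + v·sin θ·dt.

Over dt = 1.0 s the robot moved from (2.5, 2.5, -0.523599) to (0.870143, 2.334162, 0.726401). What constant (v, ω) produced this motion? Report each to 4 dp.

Δθ = 0.726401 − -0.523599 = 1.250000
ω = Δθ/dt = 1.250000/1.0 = 1.2500
R = Δx/(sin θ' − sin θ) = -1.4000
v = R·ω = -1.4000·1.2500 = -1.7500

v = -1.7500, ω = 1.2500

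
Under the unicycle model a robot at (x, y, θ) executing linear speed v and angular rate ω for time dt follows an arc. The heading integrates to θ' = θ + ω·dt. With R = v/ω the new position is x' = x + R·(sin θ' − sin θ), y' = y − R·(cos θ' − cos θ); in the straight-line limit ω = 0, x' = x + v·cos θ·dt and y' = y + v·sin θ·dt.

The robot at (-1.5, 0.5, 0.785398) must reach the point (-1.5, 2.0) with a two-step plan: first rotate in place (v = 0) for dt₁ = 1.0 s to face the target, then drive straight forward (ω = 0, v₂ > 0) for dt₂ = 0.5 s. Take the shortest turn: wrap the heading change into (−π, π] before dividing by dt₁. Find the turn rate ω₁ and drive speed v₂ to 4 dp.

ω₁ = 0.7854, v₂ = 3.0000

heading to target = atan2(2−0.5, -1.5−-1.5) = 1.5708
Δθ = wrap(1.5708 − 0.7854) = 0.7854; ω₁ = Δθ/dt₁ = 0.7854
distance = √((-1.5−-1.5)² + (2−0.5)²) = 1.5000; v₂ = distance/dt₂ = 3.0000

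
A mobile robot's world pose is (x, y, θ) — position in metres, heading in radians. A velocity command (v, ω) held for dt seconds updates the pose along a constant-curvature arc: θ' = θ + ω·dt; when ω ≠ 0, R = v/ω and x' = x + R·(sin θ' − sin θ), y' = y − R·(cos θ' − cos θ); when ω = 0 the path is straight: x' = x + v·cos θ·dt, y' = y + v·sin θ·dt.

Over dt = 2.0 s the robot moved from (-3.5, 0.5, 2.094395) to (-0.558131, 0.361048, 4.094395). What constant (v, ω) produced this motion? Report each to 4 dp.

v = -1.7500, ω = 1.0000

Δθ = 4.094395 − 2.094395 = 2.000000
ω = Δθ/dt = 2.000000/2.0 = 1.0000
R = Δx/(sin θ' − sin θ) = -1.7500
v = R·ω = -1.7500·1.0000 = -1.7500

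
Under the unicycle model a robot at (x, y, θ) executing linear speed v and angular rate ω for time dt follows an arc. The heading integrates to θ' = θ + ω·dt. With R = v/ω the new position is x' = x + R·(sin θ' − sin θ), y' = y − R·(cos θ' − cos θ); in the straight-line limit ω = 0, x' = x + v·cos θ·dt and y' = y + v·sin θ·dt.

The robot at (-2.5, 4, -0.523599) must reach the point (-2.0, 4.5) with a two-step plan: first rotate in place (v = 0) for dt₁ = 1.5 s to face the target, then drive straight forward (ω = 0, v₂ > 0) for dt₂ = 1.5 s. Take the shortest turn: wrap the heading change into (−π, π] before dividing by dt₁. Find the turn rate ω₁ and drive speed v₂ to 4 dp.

ω₁ = 0.8727, v₂ = 0.4714

heading to target = atan2(4.5−4, -2−-2.5) = 0.7854
Δθ = wrap(0.7854 − -0.5236) = 1.3090; ω₁ = Δθ/dt₁ = 0.8727
distance = √((-2−-2.5)² + (4.5−4)²) = 0.7071; v₂ = distance/dt₂ = 0.4714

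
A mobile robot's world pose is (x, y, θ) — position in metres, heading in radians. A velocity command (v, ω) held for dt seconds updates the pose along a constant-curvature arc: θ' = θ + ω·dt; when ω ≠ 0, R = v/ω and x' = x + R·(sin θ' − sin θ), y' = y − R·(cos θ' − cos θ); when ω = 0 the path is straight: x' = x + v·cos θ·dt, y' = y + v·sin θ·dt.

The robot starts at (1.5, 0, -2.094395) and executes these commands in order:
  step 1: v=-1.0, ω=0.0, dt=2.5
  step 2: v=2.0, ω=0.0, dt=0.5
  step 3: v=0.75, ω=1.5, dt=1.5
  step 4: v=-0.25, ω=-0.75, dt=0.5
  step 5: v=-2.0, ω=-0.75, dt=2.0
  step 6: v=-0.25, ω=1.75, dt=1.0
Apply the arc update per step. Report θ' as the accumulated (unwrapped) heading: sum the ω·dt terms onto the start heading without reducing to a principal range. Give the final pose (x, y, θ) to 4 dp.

step 1: θ'=-2.0944 (straight) → pose (2.7500, 2.1651, -2.0944)
step 2: θ'=-2.0944 (straight) → pose (2.2500, 1.2990, -2.0944)
step 3: θ'=0.1556 (R=0.5000) → pose (2.7605, 0.5551, 0.1556)
step 4: θ'=-0.2194 (R=0.3333) → pose (2.6363, 0.5590, -0.2194)
step 5: θ'=-1.7194 (R=2.6667) → pose (0.5794, 3.5566, -1.7194)
step 6: θ'=0.0306 (R=-0.1429) → pose (0.4337, 3.7205, 0.0306)

(0.4337, 3.7205, 0.0306)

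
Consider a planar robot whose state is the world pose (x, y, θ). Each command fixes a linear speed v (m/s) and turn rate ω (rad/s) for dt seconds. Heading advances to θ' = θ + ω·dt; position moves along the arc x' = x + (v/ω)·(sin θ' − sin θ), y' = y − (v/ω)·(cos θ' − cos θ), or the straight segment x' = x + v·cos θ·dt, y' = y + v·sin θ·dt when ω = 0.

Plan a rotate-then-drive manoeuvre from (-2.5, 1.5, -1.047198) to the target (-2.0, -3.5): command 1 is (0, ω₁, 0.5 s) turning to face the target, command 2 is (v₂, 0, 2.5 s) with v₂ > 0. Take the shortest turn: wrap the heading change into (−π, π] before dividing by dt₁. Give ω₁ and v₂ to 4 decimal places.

ω₁ = -0.8479, v₂ = 2.0100

heading to target = atan2(-3.5−1.5, -2−-2.5) = -1.4711
Δθ = wrap(-1.4711 − -1.0472) = -0.4239; ω₁ = Δθ/dt₁ = -0.8479
distance = √((-2−-2.5)² + (-3.5−1.5)²) = 5.0249; v₂ = distance/dt₂ = 2.0100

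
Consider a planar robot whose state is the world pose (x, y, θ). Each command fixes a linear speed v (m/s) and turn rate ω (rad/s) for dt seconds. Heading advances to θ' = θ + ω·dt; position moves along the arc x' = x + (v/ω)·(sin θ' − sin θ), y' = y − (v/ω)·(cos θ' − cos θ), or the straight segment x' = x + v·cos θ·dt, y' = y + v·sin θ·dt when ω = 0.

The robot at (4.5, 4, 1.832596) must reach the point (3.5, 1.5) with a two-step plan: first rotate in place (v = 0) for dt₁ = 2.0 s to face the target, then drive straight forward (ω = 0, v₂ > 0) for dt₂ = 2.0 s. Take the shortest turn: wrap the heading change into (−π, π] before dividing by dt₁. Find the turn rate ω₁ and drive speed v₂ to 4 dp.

heading to target = atan2(1.5−4, 3.5−4.5) = -1.9513
Δθ = wrap(-1.9513 − 1.8326) = 2.4993; ω₁ = Δθ/dt₁ = 1.2496
distance = √((3.5−4.5)² + (1.5−4)²) = 2.6926; v₂ = distance/dt₂ = 1.3463

ω₁ = 1.2496, v₂ = 1.3463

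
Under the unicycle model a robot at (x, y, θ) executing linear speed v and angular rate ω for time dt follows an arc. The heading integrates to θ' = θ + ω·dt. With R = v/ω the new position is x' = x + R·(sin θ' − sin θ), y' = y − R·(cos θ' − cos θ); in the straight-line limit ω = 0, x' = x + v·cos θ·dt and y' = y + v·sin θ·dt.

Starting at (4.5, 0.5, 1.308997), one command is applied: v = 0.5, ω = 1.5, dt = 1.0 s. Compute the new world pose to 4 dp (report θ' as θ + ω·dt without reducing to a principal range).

(4.2869, 0.9013, 2.8090)

θ' = 1.3090 + 1.5·1.0 = 2.8090
R = v/ω = 0.5/1.5 = 0.3333
x' = 4.5 + 0.3333·(sin 2.8090 − sin 1.3090) = 4.2869
y' = 0.5 − 0.3333·(cos 2.8090 − cos 1.3090) = 0.9013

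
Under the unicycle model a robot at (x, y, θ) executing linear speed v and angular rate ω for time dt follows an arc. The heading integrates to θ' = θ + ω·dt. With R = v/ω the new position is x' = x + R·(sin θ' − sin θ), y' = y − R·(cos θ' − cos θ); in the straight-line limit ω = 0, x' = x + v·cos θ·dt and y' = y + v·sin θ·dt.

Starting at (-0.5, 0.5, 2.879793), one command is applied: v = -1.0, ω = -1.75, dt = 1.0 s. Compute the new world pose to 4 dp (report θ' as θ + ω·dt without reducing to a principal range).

(-0.1311, -0.2959, 1.1298)

θ' = 2.8798 + -1.75·1.0 = 1.1298
R = v/ω = -1.0/-1.75 = 0.5714
x' = -0.5 + 0.5714·(sin 1.1298 − sin 2.8798) = -0.1311
y' = 0.5 − 0.5714·(cos 1.1298 − cos 2.8798) = -0.2959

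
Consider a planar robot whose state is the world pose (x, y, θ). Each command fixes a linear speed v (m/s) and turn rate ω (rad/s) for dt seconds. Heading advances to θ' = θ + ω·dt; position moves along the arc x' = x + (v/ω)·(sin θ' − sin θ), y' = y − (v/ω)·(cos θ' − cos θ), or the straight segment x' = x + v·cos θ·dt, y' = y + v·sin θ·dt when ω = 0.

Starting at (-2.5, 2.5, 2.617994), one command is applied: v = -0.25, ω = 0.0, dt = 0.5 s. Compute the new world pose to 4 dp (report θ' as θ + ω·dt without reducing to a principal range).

(-2.3917, 2.4375, 2.6180)

θ' = 2.6180 + 0.0·0.5 = 2.6180
ω = 0 → straight: x' = -2.5 + -0.25·cos(2.6180)·0.5 = -2.3917
y' = 2.5 + -0.25·sin(2.6180)·0.5 = 2.4375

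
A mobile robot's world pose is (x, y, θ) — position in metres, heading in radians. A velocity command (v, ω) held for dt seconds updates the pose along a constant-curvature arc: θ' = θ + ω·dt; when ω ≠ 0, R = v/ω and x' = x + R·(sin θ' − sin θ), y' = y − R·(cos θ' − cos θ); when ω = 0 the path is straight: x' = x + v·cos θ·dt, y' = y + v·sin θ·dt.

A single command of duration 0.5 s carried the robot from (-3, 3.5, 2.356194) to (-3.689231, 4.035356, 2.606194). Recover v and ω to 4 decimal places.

Δθ = 2.606194 − 2.356194 = 0.250000
ω = Δθ/dt = 0.250000/0.5 = 0.5000
R = Δx/(sin θ' − sin θ) = 3.5000
v = R·ω = 3.5000·0.5000 = 1.7500

v = 1.7500, ω = 0.5000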